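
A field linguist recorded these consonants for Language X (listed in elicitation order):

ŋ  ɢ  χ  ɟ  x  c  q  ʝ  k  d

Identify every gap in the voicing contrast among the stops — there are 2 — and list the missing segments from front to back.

/t/, /ɡ/

place of articulation  voiceless  voiced  
alveolar          —         d       
palatal           c         ɟ       
velar             k         —       
uvular            q         ɢ       
Gaps, from front to back: alveolar lacks voiceless (/t/); velar lacks voiced (/ɡ/).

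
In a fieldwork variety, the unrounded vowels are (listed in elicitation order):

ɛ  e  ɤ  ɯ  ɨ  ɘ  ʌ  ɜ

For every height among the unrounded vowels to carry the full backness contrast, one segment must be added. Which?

Front: /e/ (high-mid), /ɛ/ (low-mid).
Central: /ɨ/ (high), /ɘ/ (high-mid), /ɜ/ (low-mid).
Back: /ɯ/ (high), /ɤ/ (high-mid), /ʌ/ (low-mid).
The high row has no front member, so the gap is the high front unrounded vowel /i/.

/i/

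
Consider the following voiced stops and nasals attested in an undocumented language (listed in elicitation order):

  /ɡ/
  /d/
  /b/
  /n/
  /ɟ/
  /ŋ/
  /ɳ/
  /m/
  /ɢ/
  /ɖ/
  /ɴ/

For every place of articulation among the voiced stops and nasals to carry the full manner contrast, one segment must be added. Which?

/ɲ/

Oral stop: /b/ (bilabial), /d/ (alveolar), /ɖ/ (retroflex), /ɟ/ (palatal), /ɡ/ (velar), /ɢ/ (uvular).
Nasal: /m/ (bilabial), /n/ (alveolar), /ɳ/ (retroflex), /ŋ/ (velar), /ɴ/ (uvular).
The palatal row has no nasal member, so the gap is the palatal nasal /ɲ/.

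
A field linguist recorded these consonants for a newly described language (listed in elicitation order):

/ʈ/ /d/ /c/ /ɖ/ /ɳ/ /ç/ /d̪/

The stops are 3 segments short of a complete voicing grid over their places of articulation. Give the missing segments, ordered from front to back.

/t̪/, /t/, /ɟ/

place of articulation  voiceless  voiced  
dental            —         d̪      
alveolar          —         d       
retroflex         ʈ         ɖ       
palatal           c         —       
Gaps, from front to back: dental lacks voiceless (/t̪/); alveolar lacks voiceless (/t/); palatal lacks voiced (/ɟ/).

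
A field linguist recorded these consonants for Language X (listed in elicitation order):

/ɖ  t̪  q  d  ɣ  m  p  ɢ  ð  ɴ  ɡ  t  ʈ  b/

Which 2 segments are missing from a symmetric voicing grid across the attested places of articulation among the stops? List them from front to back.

place of articulation  voiceless  voiced  
bilabial          p         b       
dental            t̪        —       
alveolar          t         d       
retroflex         ʈ         ɖ       
velar             —         ɡ       
uvular            q         ɢ       
Gaps, from front to back: dental lacks voiced (/d̪/); velar lacks voiceless (/k/).

/d̪/, /k/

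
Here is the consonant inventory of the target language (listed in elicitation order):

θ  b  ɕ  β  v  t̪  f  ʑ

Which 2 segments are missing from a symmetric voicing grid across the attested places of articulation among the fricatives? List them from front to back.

place of articulation  voiceless  voiced  
bilabial          —         β       
labiodental       f         v       
dental            θ         —       
alveolo-palatal   ɕ         ʑ       
Gaps, from front to back: bilabial lacks voiceless (/ɸ/); dental lacks voiced (/ð/).

/ɸ/, /ð/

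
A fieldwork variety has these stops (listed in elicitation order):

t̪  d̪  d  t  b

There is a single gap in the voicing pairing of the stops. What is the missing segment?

bilabial: voiceless —, voiced /b/.
dental: voiceless /t̪/, voiced /d̪/.
alveolar: voiceless /t/, voiced /d/.
The bilabial row has no voiceless member, so the gap is the voiceless bilabial stop /p/.

/p/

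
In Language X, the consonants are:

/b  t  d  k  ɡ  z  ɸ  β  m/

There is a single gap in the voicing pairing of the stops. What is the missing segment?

bilabial: voiceless —, voiced /b/.
alveolar: voiceless /t/, voiced /d/.
velar: voiceless /k/, voiced /ɡ/.
The bilabial row has no voiceless member, so the gap is the voiceless bilabial stop /p/.

/p/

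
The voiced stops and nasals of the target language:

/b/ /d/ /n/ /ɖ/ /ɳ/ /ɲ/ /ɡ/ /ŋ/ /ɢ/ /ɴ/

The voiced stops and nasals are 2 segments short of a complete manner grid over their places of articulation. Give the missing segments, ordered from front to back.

/m/, /ɟ/

place of articulation  oral stop  nasal   
bilabial          b         —       
alveolar          d         n       
retroflex         ɖ         ɳ       
palatal           —         ɲ       
velar             ɡ         ŋ       
uvular            ɢ         ɴ       
Gaps, from front to back: bilabial lacks nasal (/m/); palatal lacks oral stop (/ɟ/).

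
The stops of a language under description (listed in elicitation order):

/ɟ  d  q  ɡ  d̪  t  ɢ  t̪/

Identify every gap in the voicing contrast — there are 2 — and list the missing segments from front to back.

Voiceless: /t̪/ (dental), /t/ (alveolar), /q/ (uvular).
Voiced: /d̪/ (dental), /d/ (alveolar), /ɟ/ (palatal), /ɡ/ (velar), /ɢ/ (uvular).
Gaps, from front to back: palatal lacks voiceless (/c/); velar lacks voiceless (/k/).

/c/, /k/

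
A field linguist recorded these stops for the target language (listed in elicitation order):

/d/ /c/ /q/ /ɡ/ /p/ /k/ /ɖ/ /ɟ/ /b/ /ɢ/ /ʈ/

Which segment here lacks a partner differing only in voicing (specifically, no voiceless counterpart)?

Bilabial: /p/ ~ /b/
Retroflex: /ʈ/ ~ /ɖ/
Palatal: /c/ ~ /ɟ/
Velar: /k/ ~ /ɡ/
Uvular: /q/ ~ /ɢ/
Alveolar: only /d/ (voiced); no voiceless partner.
So /d/ is the unpaired segment.

/d/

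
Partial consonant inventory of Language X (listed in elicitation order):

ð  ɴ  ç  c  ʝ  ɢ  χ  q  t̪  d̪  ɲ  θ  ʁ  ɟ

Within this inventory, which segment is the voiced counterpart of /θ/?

/ð/

/θ/ is a voiceless dental fricative.
The voiced counterpart is a voiced dental fricative — in this inventory, /ð/.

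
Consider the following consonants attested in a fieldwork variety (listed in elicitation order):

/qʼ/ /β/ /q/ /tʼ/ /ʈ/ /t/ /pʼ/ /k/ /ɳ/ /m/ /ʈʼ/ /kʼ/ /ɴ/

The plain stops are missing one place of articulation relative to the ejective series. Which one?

bilabial

bilabial: plain —, ejective /pʼ/.
alveolar: plain /t/, ejective /tʼ/.
retroflex: plain /ʈ/, ejective /ʈʼ/.
velar: plain /k/, ejective /kʼ/.
uvular: plain /q/, ejective /qʼ/.
Every place of articulation has a plain member except bilabial, where /p/ would be expected.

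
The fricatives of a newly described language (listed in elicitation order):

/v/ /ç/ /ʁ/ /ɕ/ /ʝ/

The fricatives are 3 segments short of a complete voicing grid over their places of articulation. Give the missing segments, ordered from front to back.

Voiceless: /ɕ/ (alveolo-palatal), /ç/ (palatal).
Voiced: /v/ (labiodental), /ʝ/ (palatal), /ʁ/ (uvular).
Gaps, from front to back: labiodental lacks voiceless (/f/); alveolo-palatal lacks voiced (/ʑ/); uvular lacks voiceless (/χ/).

/f/, /ʑ/, /χ/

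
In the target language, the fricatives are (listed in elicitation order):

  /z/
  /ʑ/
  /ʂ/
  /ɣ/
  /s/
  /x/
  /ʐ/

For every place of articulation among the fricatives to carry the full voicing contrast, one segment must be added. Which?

alveolar: voiceless /s/, voiced /z/.
retroflex: voiceless /ʂ/, voiced /ʐ/.
alveolo-palatal: voiceless —, voiced /ʑ/.
velar: voiceless /x/, voiced /ɣ/.
The alveolo-palatal row has no voiceless member, so the gap is the voiceless alveolo-palatal fricative /ɕ/.

/ɕ/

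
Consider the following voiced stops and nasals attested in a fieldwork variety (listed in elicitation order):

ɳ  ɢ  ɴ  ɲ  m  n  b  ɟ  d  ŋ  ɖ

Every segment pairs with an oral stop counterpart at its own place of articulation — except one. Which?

/ŋ/

Bilabial: /b/ ~ /m/
Alveolar: /d/ ~ /n/
Retroflex: /ɖ/ ~ /ɳ/
Palatal: /ɟ/ ~ /ɲ/
Uvular: /ɢ/ ~ /ɴ/
Velar: only /ŋ/ (nasal); no oral stop partner.
So /ŋ/ is the unpaired segment.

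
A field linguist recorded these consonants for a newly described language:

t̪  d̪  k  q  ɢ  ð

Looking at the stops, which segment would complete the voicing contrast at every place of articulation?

Voiceless: /t̪/ (dental), /k/ (velar), /q/ (uvular).
Voiced: /d̪/ (dental), /ɢ/ (uvular).
The velar row has no voiced member, so the gap is the voiced velar stop /ɡ/.

/ɡ/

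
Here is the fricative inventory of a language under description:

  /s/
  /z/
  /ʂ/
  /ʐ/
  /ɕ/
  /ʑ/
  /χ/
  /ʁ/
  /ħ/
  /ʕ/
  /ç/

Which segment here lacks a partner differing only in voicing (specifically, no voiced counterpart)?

Alveolar: /s/ ~ /z/
Retroflex: /ʂ/ ~ /ʐ/
Alveolo-palatal: /ɕ/ ~ /ʑ/
Uvular: /χ/ ~ /ʁ/
Pharyngeal: /ħ/ ~ /ʕ/
Palatal: only /ç/ (voiceless); no voiced partner.
So /ç/ is the unpaired segment.

/ç/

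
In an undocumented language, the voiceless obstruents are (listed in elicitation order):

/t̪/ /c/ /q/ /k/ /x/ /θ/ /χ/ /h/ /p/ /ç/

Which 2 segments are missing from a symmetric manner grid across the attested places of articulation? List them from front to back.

Stop: /p/ (bilabial), /t̪/ (dental), /c/ (palatal), /k/ (velar), /q/ (uvular).
Fricative: /θ/ (dental), /ç/ (palatal), /x/ (velar), /χ/ (uvular), /h/ (glottal).
Gaps, from front to back: bilabial lacks fricative (/ɸ/); glottal lacks stop (/ʔ/).

/ɸ/, /ʔ/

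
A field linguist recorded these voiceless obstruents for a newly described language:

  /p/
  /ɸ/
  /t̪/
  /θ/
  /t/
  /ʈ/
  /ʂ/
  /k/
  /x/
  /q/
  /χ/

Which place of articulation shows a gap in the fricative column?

alveolar

bilabial: stop /p/, fricative /ɸ/.
dental: stop /t̪/, fricative /θ/.
alveolar: stop /t/, fricative —.
retroflex: stop /ʈ/, fricative /ʂ/.
velar: stop /k/, fricative /x/.
uvular: stop /q/, fricative /χ/.
Every place of articulation has a fricative member except alveolar, where /s/ would be expected.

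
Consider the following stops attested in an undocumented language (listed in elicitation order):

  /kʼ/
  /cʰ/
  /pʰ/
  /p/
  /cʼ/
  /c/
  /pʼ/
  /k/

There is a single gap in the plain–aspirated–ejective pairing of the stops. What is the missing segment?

place of articulation  plain     aspirated  ejective
bilabial          p         pʰ        pʼ      
palatal           c         cʰ        cʼ      
velar             k         —         kʼ      
The velar row has no aspirated member, so the gap is the aspirated velar stop /kʰ/.

/kʰ/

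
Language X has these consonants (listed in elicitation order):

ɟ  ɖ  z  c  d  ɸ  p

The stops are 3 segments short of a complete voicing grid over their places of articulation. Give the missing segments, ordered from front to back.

place of articulation  voiceless  voiced  
bilabial          p         —       
alveolar          —         d       
retroflex         —         ɖ       
palatal           c         ɟ       
Gaps, from front to back: bilabial lacks voiced (/b/); alveolar lacks voiceless (/t/); retroflex lacks voiceless (/ʈ/).

/b/, /t/, /ʈ/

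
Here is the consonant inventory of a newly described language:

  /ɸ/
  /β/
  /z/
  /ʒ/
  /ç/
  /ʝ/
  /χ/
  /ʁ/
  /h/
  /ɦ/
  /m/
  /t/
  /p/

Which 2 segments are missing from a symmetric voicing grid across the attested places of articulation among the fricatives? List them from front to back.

bilabial: voiceless /ɸ/, voiced /β/.
alveolar: voiceless —, voiced /z/.
postalveolar: voiceless —, voiced /ʒ/.
palatal: voiceless /ç/, voiced /ʝ/.
uvular: voiceless /χ/, voiced /ʁ/.
glottal: voiceless /h/, voiced /ɦ/.
Gaps, from front to back: alveolar lacks voiceless (/s/); postalveolar lacks voiceless (/ʃ/).

/s/, /ʃ/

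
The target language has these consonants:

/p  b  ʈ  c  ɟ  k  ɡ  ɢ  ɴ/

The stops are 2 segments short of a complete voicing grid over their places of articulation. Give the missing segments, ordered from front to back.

/ɖ/, /q/

place of articulation  voiceless  voiced  
bilabial          p         b       
retroflex         ʈ         —       
palatal           c         ɟ       
velar             k         ɡ       
uvular            —         ɢ       
Gaps, from front to back: retroflex lacks voiced (/ɖ/); uvular lacks voiceless (/q/).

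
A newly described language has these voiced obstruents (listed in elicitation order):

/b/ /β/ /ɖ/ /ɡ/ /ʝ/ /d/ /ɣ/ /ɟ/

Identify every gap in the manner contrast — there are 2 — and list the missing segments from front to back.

/z/, /ʐ/

place of articulation  stop      fricative
bilabial          b         β       
alveolar          d         —       
retroflex         ɖ         —       
palatal           ɟ         ʝ       
velar             ɡ         ɣ       
Gaps, from front to back: alveolar lacks fricative (/z/); retroflex lacks fricative (/ʐ/).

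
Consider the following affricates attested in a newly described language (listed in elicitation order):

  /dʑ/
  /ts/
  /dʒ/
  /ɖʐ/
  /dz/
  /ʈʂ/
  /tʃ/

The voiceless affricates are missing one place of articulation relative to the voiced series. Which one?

alveolo-palatal

place of articulation  voiceless  voiced  
alveolar          ts        dz      
postalveolar      tʃ        dʒ      
retroflex         ʈʂ        ɖʐ      
alveolo-palatal   —         dʑ      
Every place of articulation has a voiceless member except alveolo-palatal, where /tɕ/ would be expected.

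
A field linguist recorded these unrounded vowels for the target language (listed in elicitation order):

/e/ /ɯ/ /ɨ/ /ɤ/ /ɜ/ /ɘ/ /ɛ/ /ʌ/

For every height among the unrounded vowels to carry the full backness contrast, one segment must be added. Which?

height            front     central   back    
high              —         ɨ         ɯ       
high-mid          e         ɘ         ɤ       
low-mid           ɛ         ɜ         ʌ       
The high row has no front member, so the gap is the high front unrounded vowel /i/.

/i/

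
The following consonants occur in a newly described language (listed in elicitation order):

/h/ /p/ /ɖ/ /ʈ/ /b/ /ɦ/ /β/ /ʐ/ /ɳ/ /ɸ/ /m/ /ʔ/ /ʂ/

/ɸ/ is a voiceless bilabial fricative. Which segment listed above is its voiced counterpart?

The voiced counterpart is a voiced bilabial fricative — in this inventory, /β/.

/β/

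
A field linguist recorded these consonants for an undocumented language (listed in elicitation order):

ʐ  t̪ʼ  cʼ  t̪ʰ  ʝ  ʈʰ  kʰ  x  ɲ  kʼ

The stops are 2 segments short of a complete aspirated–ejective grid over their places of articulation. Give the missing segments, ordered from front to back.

/ʈʼ/, /cʰ/

dental: aspirated /t̪ʰ/, ejective /t̪ʼ/.
retroflex: aspirated /ʈʰ/, ejective —.
palatal: aspirated —, ejective /cʼ/.
velar: aspirated /kʰ/, ejective /kʼ/.
Gaps, from front to back: retroflex lacks ejective (/ʈʼ/); palatal lacks aspirated (/cʰ/).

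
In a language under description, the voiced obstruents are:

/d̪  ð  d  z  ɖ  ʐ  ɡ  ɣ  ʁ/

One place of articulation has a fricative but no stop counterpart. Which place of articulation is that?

Stop: /d̪/ (dental), /d/ (alveolar), /ɖ/ (retroflex), /ɡ/ (velar).
Fricative: /ð/ (dental), /z/ (alveolar), /ʐ/ (retroflex), /ɣ/ (velar), /ʁ/ (uvular).
Every place of articulation has a stop member except uvular, where /ɢ/ would be expected.

uvular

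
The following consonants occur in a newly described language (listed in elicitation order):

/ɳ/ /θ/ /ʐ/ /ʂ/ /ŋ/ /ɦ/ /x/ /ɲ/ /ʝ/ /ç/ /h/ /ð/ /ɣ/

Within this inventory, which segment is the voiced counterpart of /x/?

/ɣ/

/x/ is a voiceless velar fricative.
The voiced counterpart is a voiced velar fricative — in this inventory, /ɣ/.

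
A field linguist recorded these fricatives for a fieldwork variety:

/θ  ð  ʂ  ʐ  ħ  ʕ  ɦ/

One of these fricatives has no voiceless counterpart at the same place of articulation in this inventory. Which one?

/ɦ/

Dental: /θ/ ~ /ð/
Retroflex: /ʂ/ ~ /ʐ/
Pharyngeal: /ħ/ ~ /ʕ/
Glottal: only /ɦ/ (voiced); no voiceless partner.
So /ɦ/ is the unpaired segment.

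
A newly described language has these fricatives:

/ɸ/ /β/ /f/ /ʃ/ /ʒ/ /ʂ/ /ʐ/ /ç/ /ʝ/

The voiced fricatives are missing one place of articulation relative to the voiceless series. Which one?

labiodental

bilabial: voiceless /ɸ/, voiced /β/.
labiodental: voiceless /f/, voiced —.
postalveolar: voiceless /ʃ/, voiced /ʒ/.
retroflex: voiceless /ʂ/, voiced /ʐ/.
palatal: voiceless /ç/, voiced /ʝ/.
Every place of articulation has a voiced member except labiodental, where /v/ would be expected.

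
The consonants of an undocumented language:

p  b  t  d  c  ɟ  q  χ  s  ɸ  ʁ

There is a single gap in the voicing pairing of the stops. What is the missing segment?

place of articulation  voiceless  voiced  
bilabial          p         b       
alveolar          t         d       
palatal           c         ɟ       
uvular            q         —       
The uvular row has no voiced member, so the gap is the voiced uvular stop /ɢ/.

/ɢ/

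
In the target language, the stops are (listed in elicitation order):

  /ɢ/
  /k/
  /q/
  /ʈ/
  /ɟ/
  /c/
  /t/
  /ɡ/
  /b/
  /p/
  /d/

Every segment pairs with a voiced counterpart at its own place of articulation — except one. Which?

Bilabial: /p/ ~ /b/
Alveolar: /t/ ~ /d/
Palatal: /c/ ~ /ɟ/
Velar: /k/ ~ /ɡ/
Uvular: /q/ ~ /ɢ/
Retroflex: only /ʈ/ (voiceless); no voiced partner.
So /ʈ/ is the unpaired segment.

/ʈ/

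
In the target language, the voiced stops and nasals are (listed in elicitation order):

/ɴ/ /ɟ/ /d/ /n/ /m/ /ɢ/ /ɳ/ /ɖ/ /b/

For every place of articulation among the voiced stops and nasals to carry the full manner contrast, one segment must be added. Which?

place of articulation  oral stop  nasal   
bilabial          b         m       
alveolar          d         n       
retroflex         ɖ         ɳ       
palatal           ɟ         —       
uvular            ɢ         ɴ       
The palatal row has no nasal member, so the gap is the palatal nasal /ɲ/.

/ɲ/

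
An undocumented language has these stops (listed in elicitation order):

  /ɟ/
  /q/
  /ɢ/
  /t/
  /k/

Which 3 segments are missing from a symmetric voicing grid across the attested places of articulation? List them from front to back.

place of articulation  voiceless  voiced  
alveolar          t         —       
palatal           —         ɟ       
velar             k         —       
uvular            q         ɢ       
Gaps, from front to back: alveolar lacks voiced (/d/); palatal lacks voiceless (/c/); velar lacks voiced (/ɡ/).

/d/, /c/, /ɡ/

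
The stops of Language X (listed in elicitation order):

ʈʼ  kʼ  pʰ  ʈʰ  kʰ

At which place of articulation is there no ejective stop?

bilabial

Aspirated: /pʰ/ (bilabial), /ʈʰ/ (retroflex), /kʰ/ (velar).
Ejective: /ʈʼ/ (retroflex), /kʼ/ (velar).
Every place of articulation has an ejective member except bilabial, where /pʼ/ would be expected.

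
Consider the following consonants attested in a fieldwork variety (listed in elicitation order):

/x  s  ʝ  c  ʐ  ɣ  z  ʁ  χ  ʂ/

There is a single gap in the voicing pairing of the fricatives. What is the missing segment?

alveolar: voiceless /s/, voiced /z/.
retroflex: voiceless /ʂ/, voiced /ʐ/.
palatal: voiceless —, voiced /ʝ/.
velar: voiceless /x/, voiced /ɣ/.
uvular: voiceless /χ/, voiced /ʁ/.
The palatal row has no voiceless member, so the gap is the voiceless palatal fricative /ç/.

/ç/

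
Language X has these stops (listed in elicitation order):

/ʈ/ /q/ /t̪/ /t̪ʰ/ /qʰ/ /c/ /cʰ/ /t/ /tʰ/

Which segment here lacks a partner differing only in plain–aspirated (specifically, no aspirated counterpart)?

Dental: /t̪/ ~ /t̪ʰ/
Alveolar: /t/ ~ /tʰ/
Palatal: /c/ ~ /cʰ/
Uvular: /q/ ~ /qʰ/
Retroflex: only /ʈ/ (plain); no aspirated partner.
So /ʈ/ is the unpaired segment.

/ʈ/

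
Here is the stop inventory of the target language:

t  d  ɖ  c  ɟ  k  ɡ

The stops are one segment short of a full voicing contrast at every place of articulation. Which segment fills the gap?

/ʈ/

Voiceless: /t/ (alveolar), /c/ (palatal), /k/ (velar).
Voiced: /d/ (alveolar), /ɖ/ (retroflex), /ɟ/ (palatal), /ɡ/ (velar).
The retroflex row has no voiceless member, so the gap is the voiceless retroflex stop /ʈ/.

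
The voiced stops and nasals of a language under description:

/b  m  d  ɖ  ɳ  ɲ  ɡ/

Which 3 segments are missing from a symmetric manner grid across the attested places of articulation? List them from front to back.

/n/, /ɟ/, /ŋ/

Oral stop: /b/ (bilabial), /d/ (alveolar), /ɖ/ (retroflex), /ɡ/ (velar).
Nasal: /m/ (bilabial), /ɳ/ (retroflex), /ɲ/ (palatal).
Gaps, from front to back: alveolar lacks nasal (/n/); palatal lacks oral stop (/ɟ/); velar lacks nasal (/ŋ/).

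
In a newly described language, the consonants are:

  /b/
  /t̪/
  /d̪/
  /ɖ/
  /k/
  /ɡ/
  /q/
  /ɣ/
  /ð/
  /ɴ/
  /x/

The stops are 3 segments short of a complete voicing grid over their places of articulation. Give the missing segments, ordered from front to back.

place of articulation  voiceless  voiced  
bilabial          —         b       
dental            t̪        d̪      
retroflex         —         ɖ       
velar             k         ɡ       
uvular            q         —       
Gaps, from front to back: bilabial lacks voiceless (/p/); retroflex lacks voiceless (/ʈ/); uvular lacks voiced (/ɢ/).

/p/, /ʈ/, /ɢ/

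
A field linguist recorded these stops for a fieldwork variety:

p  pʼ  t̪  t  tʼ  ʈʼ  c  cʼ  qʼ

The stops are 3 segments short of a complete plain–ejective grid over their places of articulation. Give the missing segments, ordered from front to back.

Plain: /p/ (bilabial), /t̪/ (dental), /t/ (alveolar), /c/ (palatal).
Ejective: /pʼ/ (bilabial), /tʼ/ (alveolar), /ʈʼ/ (retroflex), /cʼ/ (palatal), /qʼ/ (uvular).
Gaps, from front to back: dental lacks ejective (/t̪ʼ/); retroflex lacks plain (/ʈ/); uvular lacks plain (/q/).

/t̪ʼ/, /ʈ/, /q/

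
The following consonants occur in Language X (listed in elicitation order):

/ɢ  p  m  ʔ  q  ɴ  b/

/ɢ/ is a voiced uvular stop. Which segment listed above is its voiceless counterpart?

/q/

The voiceless counterpart is a voiceless uvular stop — in this inventory, /q/.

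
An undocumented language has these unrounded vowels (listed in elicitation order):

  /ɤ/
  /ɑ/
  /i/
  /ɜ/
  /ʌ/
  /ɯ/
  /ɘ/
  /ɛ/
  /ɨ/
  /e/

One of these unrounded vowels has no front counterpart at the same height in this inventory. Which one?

High: /i/ ~ /ɨ/ ~ /ɯ/
High-mid: /e/ ~ /ɘ/ ~ /ɤ/
Low-mid: /ɛ/ ~ /ɜ/ ~ /ʌ/
Low: only /ɑ/ (back); no front partner.
So /ɑ/ is the unpaired segment.

/ɑ/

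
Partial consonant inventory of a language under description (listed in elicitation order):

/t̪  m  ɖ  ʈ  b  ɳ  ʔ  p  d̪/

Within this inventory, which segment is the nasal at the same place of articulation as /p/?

/p/ is a voiceless bilabial stop.
The nasal at the same place is a bilabial nasal — in this inventory, /m/.

/m/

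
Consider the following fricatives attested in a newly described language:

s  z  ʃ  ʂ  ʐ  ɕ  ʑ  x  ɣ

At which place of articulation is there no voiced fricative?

Voiceless: /s/ (alveolar), /ʃ/ (postalveolar), /ʂ/ (retroflex), /ɕ/ (alveolo-palatal), /x/ (velar).
Voiced: /z/ (alveolar), /ʐ/ (retroflex), /ʑ/ (alveolo-palatal), /ɣ/ (velar).
Every place of articulation has a voiced member except postalveolar, where /ʒ/ would be expected.

postalveolar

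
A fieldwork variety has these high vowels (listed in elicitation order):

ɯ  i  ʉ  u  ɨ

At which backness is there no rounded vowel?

front: unrounded /i/, rounded —.
central: unrounded /ɨ/, rounded /ʉ/.
back: unrounded /ɯ/, rounded /u/.
Every backness has a rounded member except front, where /y/ would be expected.

front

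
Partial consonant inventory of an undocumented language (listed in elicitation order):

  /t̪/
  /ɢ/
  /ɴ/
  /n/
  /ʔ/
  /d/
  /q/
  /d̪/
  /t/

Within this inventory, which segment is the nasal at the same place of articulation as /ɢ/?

/ɢ/ is a voiced uvular stop.
The nasal at the same place is an uvular nasal — in this inventory, /ɴ/.

/ɴ/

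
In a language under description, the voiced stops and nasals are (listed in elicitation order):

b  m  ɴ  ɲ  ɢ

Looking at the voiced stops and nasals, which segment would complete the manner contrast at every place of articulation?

/ɟ/

place of articulation  oral stop  nasal   
bilabial          b         m       
palatal           —         ɲ       
uvular            ɢ         ɴ       
The palatal row has no oral stop member, so the gap is the palatal oral stop /ɟ/.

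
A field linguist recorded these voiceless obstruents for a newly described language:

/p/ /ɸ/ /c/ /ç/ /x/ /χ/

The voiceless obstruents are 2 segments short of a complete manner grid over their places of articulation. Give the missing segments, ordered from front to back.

Stop: /p/ (bilabial), /c/ (palatal).
Fricative: /ɸ/ (bilabial), /ç/ (palatal), /x/ (velar), /χ/ (uvular).
Gaps, from front to back: velar lacks stop (/k/); uvular lacks stop (/q/).

/k/, /q/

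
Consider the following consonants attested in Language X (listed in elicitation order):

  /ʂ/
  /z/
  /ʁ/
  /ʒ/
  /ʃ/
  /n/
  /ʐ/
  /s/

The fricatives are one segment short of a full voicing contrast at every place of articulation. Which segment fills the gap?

Voiceless: /s/ (alveolar), /ʃ/ (postalveolar), /ʂ/ (retroflex).
Voiced: /z/ (alveolar), /ʒ/ (postalveolar), /ʐ/ (retroflex), /ʁ/ (uvular).
The uvular row has no voiceless member, so the gap is the voiceless uvular fricative /χ/.

/χ/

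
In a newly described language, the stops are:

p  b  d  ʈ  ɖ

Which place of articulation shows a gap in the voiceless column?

alveolar

place of articulation  voiceless  voiced  
bilabial          p         b       
alveolar          —         d       
retroflex         ʈ         ɖ       
Every place of articulation has a voiceless member except alveolar, where /t/ would be expected.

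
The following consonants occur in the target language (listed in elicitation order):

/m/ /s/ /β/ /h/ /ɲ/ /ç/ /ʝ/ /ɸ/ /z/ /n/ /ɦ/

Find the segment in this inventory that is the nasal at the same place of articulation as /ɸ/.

/ɸ/ is a voiceless bilabial fricative.
The nasal at the same place is a bilabial nasal — in this inventory, /m/.

/m/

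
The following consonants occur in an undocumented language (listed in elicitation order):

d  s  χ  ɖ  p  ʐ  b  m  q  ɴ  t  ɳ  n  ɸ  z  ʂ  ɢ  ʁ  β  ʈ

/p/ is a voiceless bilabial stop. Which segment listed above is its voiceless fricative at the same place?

/ɸ/

The voiceless fricative at the same place is a voiceless bilabial fricative — in this inventory, /ɸ/.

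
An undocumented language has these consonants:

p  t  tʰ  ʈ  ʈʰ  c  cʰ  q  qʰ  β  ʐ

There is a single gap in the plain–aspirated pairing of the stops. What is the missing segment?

Plain: /p/ (bilabial), /t/ (alveolar), /ʈ/ (retroflex), /c/ (palatal), /q/ (uvular).
Aspirated: /tʰ/ (alveolar), /ʈʰ/ (retroflex), /cʰ/ (palatal), /qʰ/ (uvular).
The bilabial row has no aspirated member, so the gap is the aspirated bilabial stop /pʰ/.

/pʰ/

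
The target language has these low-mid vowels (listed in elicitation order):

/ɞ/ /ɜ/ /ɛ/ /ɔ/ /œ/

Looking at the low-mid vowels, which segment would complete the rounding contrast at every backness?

/ʌ/

front: unrounded /ɛ/, rounded /œ/.
central: unrounded /ɜ/, rounded /ɞ/.
back: unrounded —, rounded /ɔ/.
The back row has no unrounded member, so the gap is the back unrounded vowel /ʌ/.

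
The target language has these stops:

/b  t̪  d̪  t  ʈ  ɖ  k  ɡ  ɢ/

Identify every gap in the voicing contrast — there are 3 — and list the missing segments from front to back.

/p/, /d/, /q/

bilabial: voiceless —, voiced /b/.
dental: voiceless /t̪/, voiced /d̪/.
alveolar: voiceless /t/, voiced —.
retroflex: voiceless /ʈ/, voiced /ɖ/.
velar: voiceless /k/, voiced /ɡ/.
uvular: voiceless —, voiced /ɢ/.
Gaps, from front to back: bilabial lacks voiceless (/p/); alveolar lacks voiced (/d/); uvular lacks voiceless (/q/).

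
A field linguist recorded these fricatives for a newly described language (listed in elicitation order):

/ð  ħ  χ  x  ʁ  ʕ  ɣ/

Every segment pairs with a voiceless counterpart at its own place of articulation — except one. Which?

/ð/

Velar: /x/ ~ /ɣ/
Uvular: /χ/ ~ /ʁ/
Pharyngeal: /ħ/ ~ /ʕ/
Dental: only /ð/ (voiced); no voiceless partner.
So /ð/ is the unpaired segment.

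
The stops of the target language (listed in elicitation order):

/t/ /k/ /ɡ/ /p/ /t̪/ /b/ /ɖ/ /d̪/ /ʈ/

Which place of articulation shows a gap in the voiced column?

Voiceless: /p/ (bilabial), /t̪/ (dental), /t/ (alveolar), /ʈ/ (retroflex), /k/ (velar).
Voiced: /b/ (bilabial), /d̪/ (dental), /ɖ/ (retroflex), /ɡ/ (velar).
Every place of articulation has a voiced member except alveolar, where /d/ would be expected.

alveolar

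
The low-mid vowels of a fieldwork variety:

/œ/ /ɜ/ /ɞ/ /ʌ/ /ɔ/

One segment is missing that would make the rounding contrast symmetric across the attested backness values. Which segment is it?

Unrounded: /ɜ/ (central), /ʌ/ (back).
Rounded: /œ/ (front), /ɞ/ (central), /ɔ/ (back).
The front row has no unrounded member, so the gap is the front unrounded vowel /ɛ/.

/ɛ/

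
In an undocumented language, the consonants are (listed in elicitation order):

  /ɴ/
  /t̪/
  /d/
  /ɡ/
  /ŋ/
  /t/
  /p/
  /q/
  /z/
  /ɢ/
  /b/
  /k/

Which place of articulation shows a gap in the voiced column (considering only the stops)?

dental

Voiceless: /p/ (bilabial), /t̪/ (dental), /t/ (alveolar), /k/ (velar), /q/ (uvular).
Voiced: /b/ (bilabial), /d/ (alveolar), /ɡ/ (velar), /ɢ/ (uvular).
Every place of articulation has a voiced member except dental, where /d̪/ would be expected.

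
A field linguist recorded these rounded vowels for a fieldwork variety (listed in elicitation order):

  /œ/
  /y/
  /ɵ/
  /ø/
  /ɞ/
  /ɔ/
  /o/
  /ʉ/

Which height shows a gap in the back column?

high

high: front /y/, central /ʉ/, back —.
high-mid: front /ø/, central /ɵ/, back /o/.
low-mid: front /œ/, central /ɞ/, back /ɔ/.
Every height has a back member except high, where /u/ would be expected.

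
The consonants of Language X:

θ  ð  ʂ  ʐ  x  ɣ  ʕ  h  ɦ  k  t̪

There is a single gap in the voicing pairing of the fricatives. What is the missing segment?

Voiceless: /θ/ (dental), /ʂ/ (retroflex), /x/ (velar), /h/ (glottal).
Voiced: /ð/ (dental), /ʐ/ (retroflex), /ɣ/ (velar), /ʕ/ (pharyngeal), /ɦ/ (glottal).
The pharyngeal row has no voiceless member, so the gap is the voiceless pharyngeal fricative /ħ/.

/ħ/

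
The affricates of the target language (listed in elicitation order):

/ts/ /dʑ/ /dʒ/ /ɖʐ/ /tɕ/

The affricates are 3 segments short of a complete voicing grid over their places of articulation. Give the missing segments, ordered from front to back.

/dz/, /tʃ/, /ʈʂ/

Voiceless: /ts/ (alveolar), /tɕ/ (alveolo-palatal).
Voiced: /dʒ/ (postalveolar), /ɖʐ/ (retroflex), /dʑ/ (alveolo-palatal).
Gaps, from front to back: alveolar lacks voiced (/dz/); postalveolar lacks voiceless (/tʃ/); retroflex lacks voiceless (/ʈʂ/).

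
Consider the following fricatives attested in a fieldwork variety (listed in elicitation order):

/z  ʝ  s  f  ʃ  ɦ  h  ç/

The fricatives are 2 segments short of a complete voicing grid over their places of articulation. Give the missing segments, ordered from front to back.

/v/, /ʒ/

labiodental: voiceless /f/, voiced —.
alveolar: voiceless /s/, voiced /z/.
postalveolar: voiceless /ʃ/, voiced —.
palatal: voiceless /ç/, voiced /ʝ/.
glottal: voiceless /h/, voiced /ɦ/.
Gaps, from front to back: labiodental lacks voiced (/v/); postalveolar lacks voiced (/ʒ/).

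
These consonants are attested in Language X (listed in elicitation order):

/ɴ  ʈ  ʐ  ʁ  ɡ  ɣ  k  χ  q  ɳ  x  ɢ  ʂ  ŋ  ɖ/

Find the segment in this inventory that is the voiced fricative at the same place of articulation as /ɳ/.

/ɳ/ is a retroflex nasal.
The voiced fricative at the same place is a voiced retroflex fricative — in this inventory, /ʐ/.

/ʐ/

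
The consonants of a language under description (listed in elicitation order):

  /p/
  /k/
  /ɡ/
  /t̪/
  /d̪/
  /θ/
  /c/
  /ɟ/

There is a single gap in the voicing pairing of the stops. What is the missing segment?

/b/

bilabial: voiceless /p/, voiced —.
dental: voiceless /t̪/, voiced /d̪/.
palatal: voiceless /c/, voiced /ɟ/.
velar: voiceless /k/, voiced /ɡ/.
The bilabial row has no voiced member, so the gap is the voiced bilabial stop /b/.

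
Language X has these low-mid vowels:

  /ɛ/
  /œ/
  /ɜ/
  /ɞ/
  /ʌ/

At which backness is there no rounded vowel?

back

Unrounded: /ɛ/ (front), /ɜ/ (central), /ʌ/ (back).
Rounded: /œ/ (front), /ɞ/ (central).
Every backness has a rounded member except back, where /ɔ/ would be expected.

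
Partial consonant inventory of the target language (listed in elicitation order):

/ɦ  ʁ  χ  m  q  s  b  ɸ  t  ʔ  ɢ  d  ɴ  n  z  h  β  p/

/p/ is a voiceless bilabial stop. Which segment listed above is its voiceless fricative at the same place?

The voiceless fricative at the same place is a voiceless bilabial fricative — in this inventory, /ɸ/.

/ɸ/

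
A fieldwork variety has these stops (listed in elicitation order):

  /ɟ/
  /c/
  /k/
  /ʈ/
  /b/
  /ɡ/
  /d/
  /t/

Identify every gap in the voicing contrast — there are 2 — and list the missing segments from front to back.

/p/, /ɖ/

Voiceless: /t/ (alveolar), /ʈ/ (retroflex), /c/ (palatal), /k/ (velar).
Voiced: /b/ (bilabial), /d/ (alveolar), /ɟ/ (palatal), /ɡ/ (velar).
Gaps, from front to back: bilabial lacks voiceless (/p/); retroflex lacks voiced (/ɖ/).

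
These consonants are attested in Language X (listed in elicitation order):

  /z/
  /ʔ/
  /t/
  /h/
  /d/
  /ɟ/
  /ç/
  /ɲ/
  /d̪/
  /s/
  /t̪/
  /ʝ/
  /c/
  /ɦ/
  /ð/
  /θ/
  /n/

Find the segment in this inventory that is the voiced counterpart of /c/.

/ɟ/

/c/ is a voiceless palatal stop.
The voiced counterpart is a voiced palatal stop — in this inventory, /ɟ/.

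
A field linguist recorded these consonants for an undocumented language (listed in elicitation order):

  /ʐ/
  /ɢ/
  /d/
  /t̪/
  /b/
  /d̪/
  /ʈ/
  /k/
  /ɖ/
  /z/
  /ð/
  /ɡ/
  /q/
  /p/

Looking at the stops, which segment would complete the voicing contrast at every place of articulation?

Voiceless: /p/ (bilabial), /t̪/ (dental), /ʈ/ (retroflex), /k/ (velar), /q/ (uvular).
Voiced: /b/ (bilabial), /d̪/ (dental), /d/ (alveolar), /ɖ/ (retroflex), /ɡ/ (velar), /ɢ/ (uvular).
The alveolar row has no voiceless member, so the gap is the voiceless alveolar stop /t/.

/t/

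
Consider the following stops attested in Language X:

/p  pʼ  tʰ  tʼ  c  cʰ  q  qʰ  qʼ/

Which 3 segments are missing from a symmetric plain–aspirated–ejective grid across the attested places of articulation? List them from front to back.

Plain: /p/ (bilabial), /c/ (palatal), /q/ (uvular).
Aspirated: /tʰ/ (alveolar), /cʰ/ (palatal), /qʰ/ (uvular).
Ejective: /pʼ/ (bilabial), /tʼ/ (alveolar), /qʼ/ (uvular).
Gaps, from front to back: bilabial lacks aspirated (/pʰ/); alveolar lacks plain (/t/); palatal lacks ejective (/cʼ/).

/pʰ/, /t/, /cʼ/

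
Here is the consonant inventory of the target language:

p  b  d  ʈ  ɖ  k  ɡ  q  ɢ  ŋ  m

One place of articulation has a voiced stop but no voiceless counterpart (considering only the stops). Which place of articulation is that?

alveolar

bilabial: voiceless /p/, voiced /b/.
alveolar: voiceless —, voiced /d/.
retroflex: voiceless /ʈ/, voiced /ɖ/.
velar: voiceless /k/, voiced /ɡ/.
uvular: voiceless /q/, voiced /ɢ/.
Every place of articulation has a voiceless member except alveolar, where /t/ would be expected.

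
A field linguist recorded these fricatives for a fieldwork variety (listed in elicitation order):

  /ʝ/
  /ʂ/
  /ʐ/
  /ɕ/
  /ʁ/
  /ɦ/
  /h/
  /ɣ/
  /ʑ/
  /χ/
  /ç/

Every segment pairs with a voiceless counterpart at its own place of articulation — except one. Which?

/ɣ/

Retroflex: /ʂ/ ~ /ʐ/
Alveolo-palatal: /ɕ/ ~ /ʑ/
Palatal: /ç/ ~ /ʝ/
Uvular: /χ/ ~ /ʁ/
Glottal: /h/ ~ /ɦ/
Velar: only /ɣ/ (voiced); no voiceless partner.
So /ɣ/ is the unpaired segment.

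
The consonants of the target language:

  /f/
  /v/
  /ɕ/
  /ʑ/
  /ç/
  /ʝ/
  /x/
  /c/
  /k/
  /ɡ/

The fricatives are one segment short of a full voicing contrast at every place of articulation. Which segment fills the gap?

Voiceless: /f/ (labiodental), /ɕ/ (alveolo-palatal), /ç/ (palatal), /x/ (velar).
Voiced: /v/ (labiodental), /ʑ/ (alveolo-palatal), /ʝ/ (palatal).
The velar row has no voiced member, so the gap is the voiced velar fricative /ɣ/.

/ɣ/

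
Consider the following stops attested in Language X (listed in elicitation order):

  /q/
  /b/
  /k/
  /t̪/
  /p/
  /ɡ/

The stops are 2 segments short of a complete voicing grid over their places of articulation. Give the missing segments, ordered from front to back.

Voiceless: /p/ (bilabial), /t̪/ (dental), /k/ (velar), /q/ (uvular).
Voiced: /b/ (bilabial), /ɡ/ (velar).
Gaps, from front to back: dental lacks voiced (/d̪/); uvular lacks voiced (/ɢ/).

/d̪/, /ɢ/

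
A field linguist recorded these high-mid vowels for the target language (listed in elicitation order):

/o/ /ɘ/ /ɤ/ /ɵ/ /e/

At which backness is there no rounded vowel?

front: unrounded /e/, rounded —.
central: unrounded /ɘ/, rounded /ɵ/.
back: unrounded /ɤ/, rounded /o/.
Every backness has a rounded member except front, where /ø/ would be expected.

front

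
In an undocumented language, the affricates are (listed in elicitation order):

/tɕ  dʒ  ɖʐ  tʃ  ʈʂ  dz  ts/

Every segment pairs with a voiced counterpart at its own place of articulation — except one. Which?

Alveolar: /ts/ ~ /dz/
Postalveolar: /tʃ/ ~ /dʒ/
Retroflex: /ʈʂ/ ~ /ɖʐ/
Alveolo-palatal: only /tɕ/ (voiceless); no voiced partner.
So /tɕ/ is the unpaired segment.

/tɕ/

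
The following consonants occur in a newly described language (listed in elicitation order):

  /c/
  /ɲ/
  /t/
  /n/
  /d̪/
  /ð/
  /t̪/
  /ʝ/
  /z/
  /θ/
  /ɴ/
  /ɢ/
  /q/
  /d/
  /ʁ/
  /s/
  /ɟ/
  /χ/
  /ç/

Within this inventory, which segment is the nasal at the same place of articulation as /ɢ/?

/ɴ/

/ɢ/ is a voiced uvular stop.
The nasal at the same place is an uvular nasal — in this inventory, /ɴ/.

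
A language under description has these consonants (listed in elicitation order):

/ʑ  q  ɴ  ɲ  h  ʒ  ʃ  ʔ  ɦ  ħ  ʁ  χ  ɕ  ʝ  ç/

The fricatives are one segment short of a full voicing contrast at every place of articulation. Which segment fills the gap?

/ʕ/

Voiceless: /ʃ/ (postalveolar), /ɕ/ (alveolo-palatal), /ç/ (palatal), /χ/ (uvular), /ħ/ (pharyngeal), /h/ (glottal).
Voiced: /ʒ/ (postalveolar), /ʑ/ (alveolo-palatal), /ʝ/ (palatal), /ʁ/ (uvular), /ɦ/ (glottal).
The pharyngeal row has no voiced member, so the gap is the voiced pharyngeal fricative /ʕ/.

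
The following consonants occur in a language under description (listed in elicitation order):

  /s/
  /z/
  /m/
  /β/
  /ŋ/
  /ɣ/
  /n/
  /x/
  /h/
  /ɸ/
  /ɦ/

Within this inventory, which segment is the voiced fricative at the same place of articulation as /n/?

/n/ is an alveolar nasal.
The voiced fricative at the same place is a voiced alveolar fricative — in this inventory, /z/.

/z/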